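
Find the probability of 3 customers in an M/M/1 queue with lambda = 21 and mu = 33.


rho = 21/33; P(n) = (1-rho)*rho^n = (1-21/33)*(21/33)^3 = 0.0937

0.0937


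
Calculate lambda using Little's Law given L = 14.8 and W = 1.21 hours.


lambda = L / W = 14.8 / 1.21 = 12.23 per hour

12.23 per hour


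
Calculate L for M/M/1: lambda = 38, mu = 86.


rho = 38/86; L = rho/(1-rho) = 0.79

0.79


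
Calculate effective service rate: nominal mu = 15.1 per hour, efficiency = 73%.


Effective rate = mu * efficiency = 15.1 * 0.73 = 11.02 per hour

11.02 per hour


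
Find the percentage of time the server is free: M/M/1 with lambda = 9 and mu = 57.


Idle fraction = (1 - rho) * 100 = (1 - 9/57) * 100 = 84.2%

84.2%


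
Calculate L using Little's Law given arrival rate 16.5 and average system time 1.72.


L = lambda * W = 16.5 * 1.72 = 28.38

28.38


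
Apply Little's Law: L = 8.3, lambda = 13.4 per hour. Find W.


W = L / lambda = 8.3 / 13.4 = 0.6194 hours

0.6194 hours


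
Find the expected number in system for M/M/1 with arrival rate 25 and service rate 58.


rho = 25/58; L = rho/(1-rho) = 0.76

0.76


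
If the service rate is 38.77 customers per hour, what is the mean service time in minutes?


Mean service time = 60/mu = 60/38.77 = 1.55 minutes

1.55 minutes


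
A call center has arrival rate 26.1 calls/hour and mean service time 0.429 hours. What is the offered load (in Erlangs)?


Offered load a = lambda * E[S] = 26.1 * 0.429 = 11.2 Erlangs

11.2 Erlangs


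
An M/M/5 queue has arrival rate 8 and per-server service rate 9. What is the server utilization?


rho = lambda/(c*mu) = 8/(5*9) = 0.1778

0.1778


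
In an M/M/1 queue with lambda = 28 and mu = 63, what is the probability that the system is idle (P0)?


P0 = 1 - rho = 1 - 28/63 = 0.5556

0.5556


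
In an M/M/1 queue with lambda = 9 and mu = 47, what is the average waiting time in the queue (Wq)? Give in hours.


rho = 9/47; Wq = rho/(mu - lambda) = 0.005 hours

0.005 hours


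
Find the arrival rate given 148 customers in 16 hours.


lambda = total arrivals / time = 148 / 16 = 9.25 per hour

9.25 per hour


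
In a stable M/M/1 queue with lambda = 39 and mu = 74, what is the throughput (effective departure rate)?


For a stable queue (lambda < mu), throughput = lambda = 39 per hour

39 per hour


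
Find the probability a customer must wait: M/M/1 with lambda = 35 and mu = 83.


P(wait) = rho = lambda/mu = 35/83 = 0.4217

0.4217


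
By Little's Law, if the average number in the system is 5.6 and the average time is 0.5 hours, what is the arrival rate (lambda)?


lambda = L / W = 5.6 / 0.5 = 11.2 per hour

11.2 per hour


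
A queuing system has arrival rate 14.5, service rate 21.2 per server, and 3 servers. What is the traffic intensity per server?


rho = lambda / (c * mu) = 14.5 / (3 * 21.2) = 0.228

0.228


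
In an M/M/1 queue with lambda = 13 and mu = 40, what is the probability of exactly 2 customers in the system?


rho = 13/40; P(n) = (1-rho)*rho^n = (1-13/40)*(13/40)^2 = 0.0713

0.0713


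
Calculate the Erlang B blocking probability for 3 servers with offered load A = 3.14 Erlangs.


B(N,A) = (A^N/N!) / sum(A^k/k!, k=0..N) with N=3, A=3.14 = 0.3626

0.3626


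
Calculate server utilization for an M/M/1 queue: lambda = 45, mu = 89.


rho = lambda/mu = 45/89 = 0.5056

0.5056


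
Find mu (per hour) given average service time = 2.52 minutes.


mu = 60 / avg_service_time = 60 / 2.52 = 23.81 per hour

23.81 per hour


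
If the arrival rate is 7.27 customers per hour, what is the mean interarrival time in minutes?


Mean interarrival time = 60/lambda = 60/7.27 = 8.25 minutes

8.25 minutes


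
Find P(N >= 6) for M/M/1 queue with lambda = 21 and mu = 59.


P(N >= 6) = rho^6 = (21/59)^6 = 0.002

0.002


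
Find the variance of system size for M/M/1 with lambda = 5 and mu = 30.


rho = 5/30; Var(N) = rho/(1-rho)^2 = 0.24

0.24


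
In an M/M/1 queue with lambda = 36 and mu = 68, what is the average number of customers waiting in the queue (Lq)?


rho = 36/68; Lq = rho^2/(1-rho) = 0.6

0.6


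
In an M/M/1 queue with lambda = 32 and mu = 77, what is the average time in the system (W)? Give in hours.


W = 1/(mu - lambda) = 1/(77 - 32) = 0.0222 hours

0.0222 hours


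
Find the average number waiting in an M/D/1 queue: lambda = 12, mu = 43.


M/D/1: Lq = rho^2 / (2*(1-rho)) where rho = 12/43; Lq = 0.05

0.05


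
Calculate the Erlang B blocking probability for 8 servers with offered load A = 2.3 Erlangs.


B(N,A) = (A^N/N!) / sum(A^k/k!, k=0..N) with N=8, A=2.3 = 0.0019

0.0019


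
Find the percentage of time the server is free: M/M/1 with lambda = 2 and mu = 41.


Idle fraction = (1 - rho) * 100 = (1 - 2/41) * 100 = 95.1%

95.1%


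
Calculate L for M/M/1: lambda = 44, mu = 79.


rho = 44/79; L = rho/(1-rho) = 1.26

1.26


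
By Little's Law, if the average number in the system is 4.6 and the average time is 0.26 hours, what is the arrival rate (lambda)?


lambda = L / W = 4.6 / 0.26 = 17.69 per hour

17.69 per hour


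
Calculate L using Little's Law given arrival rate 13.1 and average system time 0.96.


L = lambda * W = 13.1 * 0.96 = 12.58

12.58


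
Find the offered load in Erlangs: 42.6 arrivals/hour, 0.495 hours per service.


Offered load a = lambda * E[S] = 42.6 * 0.495 = 21.09 Erlangs

21.09 Erlangs


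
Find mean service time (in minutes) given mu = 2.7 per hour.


Mean service time = 60/mu = 60/2.7 = 22.22 minutes

22.22 minutes


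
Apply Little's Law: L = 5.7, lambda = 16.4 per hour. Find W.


W = L / lambda = 5.7 / 16.4 = 0.3476 hours

0.3476 hours


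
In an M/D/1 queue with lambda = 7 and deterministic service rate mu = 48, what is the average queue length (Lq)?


M/D/1: Lq = rho^2 / (2*(1-rho)) where rho = 7/48; Lq = 0.01

0.01


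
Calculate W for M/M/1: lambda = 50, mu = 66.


W = 1/(mu - lambda) = 1/(66 - 50) = 0.0625 hours

0.0625 hours


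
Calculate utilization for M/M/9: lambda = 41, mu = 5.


rho = lambda/(c*mu) = 41/(9*5) = 0.9111

0.9111


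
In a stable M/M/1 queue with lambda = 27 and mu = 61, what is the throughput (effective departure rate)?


For a stable queue (lambda < mu), throughput = lambda = 27 per hour

27 per hour


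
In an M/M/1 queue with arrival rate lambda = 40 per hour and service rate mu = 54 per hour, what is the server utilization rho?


rho = lambda/mu = 40/54 = 0.7407

0.7407


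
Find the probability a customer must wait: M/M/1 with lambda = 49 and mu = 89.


P(wait) = rho = lambda/mu = 49/89 = 0.5506

0.5506


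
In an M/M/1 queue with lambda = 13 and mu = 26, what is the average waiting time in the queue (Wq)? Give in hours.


rho = 13/26; Wq = rho/(mu - lambda) = 0.0385 hours

0.0385 hours


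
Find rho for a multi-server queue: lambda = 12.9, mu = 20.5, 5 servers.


rho = lambda / (c * mu) = 12.9 / (5 * 20.5) = 0.1259

0.1259


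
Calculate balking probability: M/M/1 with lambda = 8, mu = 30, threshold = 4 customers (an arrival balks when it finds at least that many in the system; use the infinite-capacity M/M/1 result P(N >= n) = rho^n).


P(N >= 4) = rho^4 = (8/30)^4 = 0.0051

0.0051


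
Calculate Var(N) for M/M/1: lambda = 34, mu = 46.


rho = 34/46; Var(N) = rho/(1-rho)^2 = 10.86

10.86


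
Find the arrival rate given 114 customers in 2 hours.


lambda = total arrivals / time = 114 / 2 = 57.0 per hour

57.0 per hour


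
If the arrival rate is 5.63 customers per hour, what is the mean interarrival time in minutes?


Mean interarrival time = 60/lambda = 60/5.63 = 10.66 minutes

10.66 minutes


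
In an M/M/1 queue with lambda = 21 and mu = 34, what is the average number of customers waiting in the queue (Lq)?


rho = 21/34; Lq = rho^2/(1-rho) = 1.0

1.0


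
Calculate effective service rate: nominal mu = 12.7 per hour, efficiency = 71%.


Effective rate = mu * efficiency = 12.7 * 0.71 = 9.02 per hour

9.02 per hour


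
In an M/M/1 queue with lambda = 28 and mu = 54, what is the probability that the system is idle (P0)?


P0 = 1 - rho = 1 - 28/54 = 0.4815

0.4815


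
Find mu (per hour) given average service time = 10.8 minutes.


mu = 60 / avg_service_time = 60 / 10.8 = 5.56 per hour

5.56 per hour


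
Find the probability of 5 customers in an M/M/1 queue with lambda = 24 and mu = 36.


rho = 24/36; P(n) = (1-rho)*rho^n = (1-24/36)*(24/36)^5 = 0.0439

0.0439


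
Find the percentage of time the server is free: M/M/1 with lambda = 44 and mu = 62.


Idle fraction = (1 - rho) * 100 = (1 - 44/62) * 100 = 29.0%

29.0%


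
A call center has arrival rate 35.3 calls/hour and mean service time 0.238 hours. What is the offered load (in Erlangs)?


Offered load a = lambda * E[S] = 35.3 * 0.238 = 8.4 Erlangs

8.4 Erlangs


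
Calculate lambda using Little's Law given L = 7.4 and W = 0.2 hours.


lambda = L / W = 7.4 / 0.2 = 37.0 per hour

37.0 per hour


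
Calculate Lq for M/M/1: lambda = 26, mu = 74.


rho = 26/74; Lq = rho^2/(1-rho) = 0.19

0.19


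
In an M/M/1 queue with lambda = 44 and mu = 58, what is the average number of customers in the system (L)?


rho = 44/58; L = rho/(1-rho) = 3.14

3.14


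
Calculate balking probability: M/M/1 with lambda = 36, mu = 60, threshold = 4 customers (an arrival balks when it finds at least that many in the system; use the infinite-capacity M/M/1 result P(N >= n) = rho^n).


P(N >= 4) = rho^4 = (36/60)^4 = 0.1296

0.1296


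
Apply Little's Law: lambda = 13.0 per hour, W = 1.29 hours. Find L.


L = lambda * W = 13.0 * 1.29 = 16.77

16.77


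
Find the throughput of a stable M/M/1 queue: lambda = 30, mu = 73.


For a stable queue (lambda < mu), throughput = lambda = 30 per hour

30 per hour


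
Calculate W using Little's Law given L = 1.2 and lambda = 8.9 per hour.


W = L / lambda = 1.2 / 8.9 = 0.1348 hours

0.1348 hours


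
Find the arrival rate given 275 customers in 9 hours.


lambda = total arrivals / time = 275 / 9 = 30.56 per hour

30.56 per hour


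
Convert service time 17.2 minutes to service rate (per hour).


mu = 60 / avg_service_time = 60 / 17.2 = 3.49 per hour

3.49 per hour


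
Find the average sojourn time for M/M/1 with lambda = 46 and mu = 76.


W = 1/(mu - lambda) = 1/(76 - 46) = 0.0333 hours

0.0333 hours


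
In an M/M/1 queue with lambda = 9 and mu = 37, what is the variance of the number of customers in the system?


rho = 9/37; Var(N) = rho/(1-rho)^2 = 0.42

0.42


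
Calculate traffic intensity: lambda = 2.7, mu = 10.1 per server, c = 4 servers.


rho = lambda / (c * mu) = 2.7 / (4 * 10.1) = 0.0668

0.0668


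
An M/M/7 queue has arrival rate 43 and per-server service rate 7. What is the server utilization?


rho = lambda/(c*mu) = 43/(7*7) = 0.8776

0.8776


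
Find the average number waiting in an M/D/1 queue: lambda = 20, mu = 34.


M/D/1: Lq = rho^2 / (2*(1-rho)) where rho = 20/34; Lq = 0.42

0.42


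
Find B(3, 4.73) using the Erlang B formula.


B(N,A) = (A^N/N!) / sum(A^k/k!, k=0..N) with N=3, A=4.73 = 0.5104

0.5104


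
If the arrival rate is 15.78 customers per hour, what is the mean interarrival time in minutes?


Mean interarrival time = 60/lambda = 60/15.78 = 3.8 minutes

3.8 minutes


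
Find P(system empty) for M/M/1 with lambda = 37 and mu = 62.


P0 = 1 - rho = 1 - 37/62 = 0.4032

0.4032


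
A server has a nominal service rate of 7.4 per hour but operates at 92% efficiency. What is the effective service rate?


Effective rate = mu * efficiency = 7.4 * 0.92 = 6.81 per hour

6.81 per hour


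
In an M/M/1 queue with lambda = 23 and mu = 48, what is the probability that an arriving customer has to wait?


P(wait) = rho = lambda/mu = 23/48 = 0.4792

0.4792


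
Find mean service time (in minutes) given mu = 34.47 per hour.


Mean service time = 60/mu = 60/34.47 = 1.74 minutes

1.74 minutes


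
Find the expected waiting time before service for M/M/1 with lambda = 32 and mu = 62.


rho = 32/62; Wq = rho/(mu - lambda) = 0.0172 hours

0.0172 hours


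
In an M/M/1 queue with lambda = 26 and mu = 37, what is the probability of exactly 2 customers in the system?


rho = 26/37; P(n) = (1-rho)*rho^n = (1-26/37)*(26/37)^2 = 0.1468

0.1468


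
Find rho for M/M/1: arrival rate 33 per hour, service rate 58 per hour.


rho = lambda/mu = 33/58 = 0.569

0.569


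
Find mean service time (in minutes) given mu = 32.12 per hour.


Mean service time = 60/mu = 60/32.12 = 1.87 minutes

1.87 minutes


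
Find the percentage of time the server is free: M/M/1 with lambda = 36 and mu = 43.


Idle fraction = (1 - rho) * 100 = (1 - 36/43) * 100 = 16.3%

16.3%


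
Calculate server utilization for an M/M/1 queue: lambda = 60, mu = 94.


rho = lambda/mu = 60/94 = 0.6383

0.6383


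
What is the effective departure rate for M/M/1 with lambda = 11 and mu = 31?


For a stable queue (lambda < mu), throughput = lambda = 11 per hour

11 per hour


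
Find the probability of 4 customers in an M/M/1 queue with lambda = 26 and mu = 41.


rho = 26/41; P(n) = (1-rho)*rho^n = (1-26/41)*(26/41)^4 = 0.0592

0.0592


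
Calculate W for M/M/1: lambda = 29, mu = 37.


W = 1/(mu - lambda) = 1/(37 - 29) = 0.125 hours

0.125 hours


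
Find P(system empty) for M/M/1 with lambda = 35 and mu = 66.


P0 = 1 - rho = 1 - 35/66 = 0.4697

0.4697


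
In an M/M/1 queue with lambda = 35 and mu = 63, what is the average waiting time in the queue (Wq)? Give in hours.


rho = 35/63; Wq = rho/(mu - lambda) = 0.0198 hours

0.0198 hours


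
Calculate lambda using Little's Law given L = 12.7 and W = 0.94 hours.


lambda = L / W = 12.7 / 0.94 = 13.51 per hour

13.51 per hour


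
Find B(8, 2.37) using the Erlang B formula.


B(N,A) = (A^N/N!) / sum(A^k/k!, k=0..N) with N=8, A=2.37 = 0.0023

0.0023


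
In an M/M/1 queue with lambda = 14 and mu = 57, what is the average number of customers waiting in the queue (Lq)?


rho = 14/57; Lq = rho^2/(1-rho) = 0.08

0.08


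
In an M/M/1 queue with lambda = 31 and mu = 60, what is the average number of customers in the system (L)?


rho = 31/60; L = rho/(1-rho) = 1.07

1.07


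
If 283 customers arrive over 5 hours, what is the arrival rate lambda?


lambda = total arrivals / time = 283 / 5 = 56.6 per hour

56.6 per hour


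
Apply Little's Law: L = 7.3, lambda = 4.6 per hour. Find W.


W = L / lambda = 7.3 / 4.6 = 1.587 hours

1.587 hours


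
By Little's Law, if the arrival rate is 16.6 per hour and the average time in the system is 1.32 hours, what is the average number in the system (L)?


L = lambda * W = 16.6 * 1.32 = 21.91

21.91


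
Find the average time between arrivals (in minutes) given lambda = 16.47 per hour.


Mean interarrival time = 60/lambda = 60/16.47 = 3.64 minutes

3.64 minutes


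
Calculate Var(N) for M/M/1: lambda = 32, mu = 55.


rho = 32/55; Var(N) = rho/(1-rho)^2 = 3.33

3.33


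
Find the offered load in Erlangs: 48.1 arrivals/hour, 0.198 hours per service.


Offered load a = lambda * E[S] = 48.1 * 0.198 = 9.52 Erlangs

9.52 Erlangs


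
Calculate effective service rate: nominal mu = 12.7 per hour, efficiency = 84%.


Effective rate = mu * efficiency = 12.7 * 0.84 = 10.67 per hour

10.67 per hour


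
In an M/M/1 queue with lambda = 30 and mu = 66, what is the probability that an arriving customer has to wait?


P(wait) = rho = lambda/mu = 30/66 = 0.4545

0.4545


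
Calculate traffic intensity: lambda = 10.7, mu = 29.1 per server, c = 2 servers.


rho = lambda / (c * mu) = 10.7 / (2 * 29.1) = 0.1838

0.1838


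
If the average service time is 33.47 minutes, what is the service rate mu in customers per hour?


mu = 60 / avg_service_time = 60 / 33.47 = 1.79 per hour

1.79 per hour


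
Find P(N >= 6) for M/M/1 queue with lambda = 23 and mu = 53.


P(N >= 6) = rho^6 = (23/53)^6 = 0.0067

0.0067


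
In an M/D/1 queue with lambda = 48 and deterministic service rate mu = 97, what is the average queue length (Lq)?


M/D/1: Lq = rho^2 / (2*(1-rho)) where rho = 48/97; Lq = 0.24

0.24


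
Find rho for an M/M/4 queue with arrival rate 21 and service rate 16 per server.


rho = lambda/(c*mu) = 21/(4*16) = 0.3281

0.3281


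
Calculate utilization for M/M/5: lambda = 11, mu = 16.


rho = lambda/(c*mu) = 11/(5*16) = 0.1375

0.1375


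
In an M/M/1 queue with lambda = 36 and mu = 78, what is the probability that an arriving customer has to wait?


P(wait) = rho = lambda/mu = 36/78 = 0.4615

0.4615


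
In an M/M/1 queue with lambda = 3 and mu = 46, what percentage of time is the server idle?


Idle fraction = (1 - rho) * 100 = (1 - 3/46) * 100 = 93.5%

93.5%


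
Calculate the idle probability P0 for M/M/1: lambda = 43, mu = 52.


P0 = 1 - rho = 1 - 43/52 = 0.1731

0.1731


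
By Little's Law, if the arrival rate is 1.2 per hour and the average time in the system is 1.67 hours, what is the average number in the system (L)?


L = lambda * W = 1.2 * 1.67 = 2.0

2.0


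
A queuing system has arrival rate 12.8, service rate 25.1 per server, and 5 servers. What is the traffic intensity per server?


rho = lambda / (c * mu) = 12.8 / (5 * 25.1) = 0.102

0.102


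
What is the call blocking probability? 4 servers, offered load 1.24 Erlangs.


B(N,A) = (A^N/N!) / sum(A^k/k!, k=0..N) with N=4, A=1.24 = 0.0288

0.0288


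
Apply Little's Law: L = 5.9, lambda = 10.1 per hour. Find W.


W = L / lambda = 5.9 / 10.1 = 0.5842 hours

0.5842 hours


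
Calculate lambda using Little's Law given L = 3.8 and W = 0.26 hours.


lambda = L / W = 3.8 / 0.26 = 14.62 per hour

14.62 per hour


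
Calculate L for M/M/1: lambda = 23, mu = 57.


rho = 23/57; L = rho/(1-rho) = 0.68

0.68


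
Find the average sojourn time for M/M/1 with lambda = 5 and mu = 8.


W = 1/(mu - lambda) = 1/(8 - 5) = 0.3333 hours

0.3333 hours


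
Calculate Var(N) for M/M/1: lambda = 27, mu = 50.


rho = 27/50; Var(N) = rho/(1-rho)^2 = 2.55

2.55


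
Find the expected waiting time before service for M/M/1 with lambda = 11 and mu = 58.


rho = 11/58; Wq = rho/(mu - lambda) = 0.004 hours

0.004 hours


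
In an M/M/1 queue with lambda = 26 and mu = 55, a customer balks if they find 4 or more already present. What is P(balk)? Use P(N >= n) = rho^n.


P(N >= 4) = rho^4 = (26/55)^4 = 0.0499

0.0499


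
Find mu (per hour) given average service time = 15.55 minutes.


mu = 60 / avg_service_time = 60 / 15.55 = 3.86 per hour

3.86 per hour


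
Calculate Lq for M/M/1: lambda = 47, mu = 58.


rho = 47/58; Lq = rho^2/(1-rho) = 3.46

3.46


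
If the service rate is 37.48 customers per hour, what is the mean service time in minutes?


Mean service time = 60/mu = 60/37.48 = 1.6 minutes

1.6 minutes


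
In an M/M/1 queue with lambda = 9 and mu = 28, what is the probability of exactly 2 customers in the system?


rho = 9/28; P(n) = (1-rho)*rho^n = (1-9/28)*(9/28)^2 = 0.0701

0.0701


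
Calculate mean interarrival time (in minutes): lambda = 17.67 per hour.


Mean interarrival time = 60/lambda = 60/17.67 = 3.4 minutes

3.4 minutes


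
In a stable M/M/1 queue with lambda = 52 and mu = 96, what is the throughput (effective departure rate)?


For a stable queue (lambda < mu), throughput = lambda = 52 per hour

52 per hour


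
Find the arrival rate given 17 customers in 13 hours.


lambda = total arrivals / time = 17 / 13 = 1.31 per hour

1.31 per hour


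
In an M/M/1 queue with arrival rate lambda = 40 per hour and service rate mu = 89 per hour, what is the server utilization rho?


rho = lambda/mu = 40/89 = 0.4494

0.4494


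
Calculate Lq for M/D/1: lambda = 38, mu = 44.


M/D/1: Lq = rho^2 / (2*(1-rho)) where rho = 38/44; Lq = 2.73

2.73


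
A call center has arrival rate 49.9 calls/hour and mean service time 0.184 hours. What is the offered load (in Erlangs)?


Offered load a = lambda * E[S] = 49.9 * 0.184 = 9.18 Erlangs

9.18 Erlangs


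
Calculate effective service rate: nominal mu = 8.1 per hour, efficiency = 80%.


Effective rate = mu * efficiency = 8.1 * 0.8 = 6.48 per hour

6.48 per hour


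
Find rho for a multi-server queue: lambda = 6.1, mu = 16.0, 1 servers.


rho = lambda / (c * mu) = 6.1 / (1 * 16.0) = 0.3813

0.3813


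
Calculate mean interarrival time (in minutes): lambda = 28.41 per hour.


Mean interarrival time = 60/lambda = 60/28.41 = 2.11 minutes

2.11 minutes


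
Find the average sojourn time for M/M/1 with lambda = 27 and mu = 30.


W = 1/(mu - lambda) = 1/(30 - 27) = 0.3333 hours

0.3333 hours


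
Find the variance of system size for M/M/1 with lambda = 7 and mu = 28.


rho = 7/28; Var(N) = rho/(1-rho)^2 = 0.44

0.44


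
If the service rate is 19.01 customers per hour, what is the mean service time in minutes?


Mean service time = 60/mu = 60/19.01 = 3.16 minutes

3.16 minutes


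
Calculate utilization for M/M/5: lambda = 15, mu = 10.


rho = lambda/(c*mu) = 15/(5*10) = 0.3

0.3


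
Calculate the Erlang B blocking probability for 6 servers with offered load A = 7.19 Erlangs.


B(N,A) = (A^N/N!) / sum(A^k/k!, k=0..N) with N=6, A=7.19 = 0.343

0.343


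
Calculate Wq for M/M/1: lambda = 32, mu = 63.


rho = 32/63; Wq = rho/(mu - lambda) = 0.0164 hours

0.0164 hours


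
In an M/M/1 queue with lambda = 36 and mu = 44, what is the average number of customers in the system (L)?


rho = 36/44; L = rho/(1-rho) = 4.5

4.5


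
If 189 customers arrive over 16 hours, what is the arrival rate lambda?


lambda = total arrivals / time = 189 / 16 = 11.81 per hour

11.81 per hour


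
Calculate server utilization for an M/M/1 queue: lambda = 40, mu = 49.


rho = lambda/mu = 40/49 = 0.8163

0.8163


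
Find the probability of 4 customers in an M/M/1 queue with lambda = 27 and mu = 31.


rho = 27/31; P(n) = (1-rho)*rho^n = (1-27/31)*(27/31)^4 = 0.0743

0.0743


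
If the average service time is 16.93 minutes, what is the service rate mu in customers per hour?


mu = 60 / avg_service_time = 60 / 16.93 = 3.54 per hour

3.54 per hour


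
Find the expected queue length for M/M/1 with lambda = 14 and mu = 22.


rho = 14/22; Lq = rho^2/(1-rho) = 1.11

1.11


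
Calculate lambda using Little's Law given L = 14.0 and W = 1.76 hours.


lambda = L / W = 14.0 / 1.76 = 7.95 per hour

7.95 per hour


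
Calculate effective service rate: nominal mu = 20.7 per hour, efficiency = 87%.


Effective rate = mu * efficiency = 20.7 * 0.87 = 18.01 per hour

18.01 per hour


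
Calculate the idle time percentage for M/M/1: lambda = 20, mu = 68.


Idle fraction = (1 - rho) * 100 = (1 - 20/68) * 100 = 70.6%

70.6%


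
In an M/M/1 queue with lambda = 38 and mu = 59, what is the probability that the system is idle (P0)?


P0 = 1 - rho = 1 - 38/59 = 0.3559

0.3559


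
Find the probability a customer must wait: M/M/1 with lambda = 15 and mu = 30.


P(wait) = rho = lambda/mu = 15/30 = 0.5

0.5


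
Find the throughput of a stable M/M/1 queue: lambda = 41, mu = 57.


For a stable queue (lambda < mu), throughput = lambda = 41 per hour

41 per hour


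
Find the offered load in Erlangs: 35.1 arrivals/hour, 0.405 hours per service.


Offered load a = lambda * E[S] = 35.1 * 0.405 = 14.22 Erlangs

14.22 Erlangs


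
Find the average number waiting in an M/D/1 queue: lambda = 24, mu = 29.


M/D/1: Lq = rho^2 / (2*(1-rho)) where rho = 24/29; Lq = 1.99

1.99


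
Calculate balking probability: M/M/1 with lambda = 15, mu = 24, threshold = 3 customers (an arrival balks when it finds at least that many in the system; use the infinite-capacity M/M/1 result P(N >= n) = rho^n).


P(N >= 3) = rho^3 = (15/24)^3 = 0.2441

0.2441


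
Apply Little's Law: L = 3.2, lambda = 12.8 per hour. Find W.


W = L / lambda = 3.2 / 12.8 = 0.25 hours

0.25 hours


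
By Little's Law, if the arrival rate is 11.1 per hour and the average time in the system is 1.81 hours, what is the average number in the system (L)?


L = lambda * W = 11.1 * 1.81 = 20.09

20.09


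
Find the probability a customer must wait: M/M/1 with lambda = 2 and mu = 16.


P(wait) = rho = lambda/mu = 2/16 = 0.125

0.125


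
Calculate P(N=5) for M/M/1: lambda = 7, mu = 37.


rho = 7/37; P(n) = (1-rho)*rho^n = (1-7/37)*(7/37)^5 = 0.0002

0.0002


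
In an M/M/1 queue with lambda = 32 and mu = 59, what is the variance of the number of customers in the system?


rho = 32/59; Var(N) = rho/(1-rho)^2 = 2.59

2.59


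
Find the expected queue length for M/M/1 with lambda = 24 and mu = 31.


rho = 24/31; Lq = rho^2/(1-rho) = 2.65

2.65


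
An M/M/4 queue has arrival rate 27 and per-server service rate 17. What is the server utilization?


rho = lambda/(c*mu) = 27/(4*17) = 0.3971

0.3971


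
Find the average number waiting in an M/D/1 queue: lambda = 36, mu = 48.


M/D/1: Lq = rho^2 / (2*(1-rho)) where rho = 36/48; Lq = 1.13

1.13


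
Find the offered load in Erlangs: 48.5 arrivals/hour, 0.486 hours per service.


Offered load a = lambda * E[S] = 48.5 * 0.486 = 23.57 Erlangs

23.57 Erlangs


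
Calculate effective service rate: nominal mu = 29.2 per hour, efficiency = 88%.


Effective rate = mu * efficiency = 29.2 * 0.88 = 25.7 per hour

25.7 per hour


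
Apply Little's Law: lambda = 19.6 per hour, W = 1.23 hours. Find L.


L = lambda * W = 19.6 * 1.23 = 24.11

24.11


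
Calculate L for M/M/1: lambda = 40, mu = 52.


rho = 40/52; L = rho/(1-rho) = 3.33

3.33


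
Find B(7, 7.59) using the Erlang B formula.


B(N,A) = (A^N/N!) / sum(A^k/k!, k=0..N) with N=7, A=7.59 = 0.2845

0.2845


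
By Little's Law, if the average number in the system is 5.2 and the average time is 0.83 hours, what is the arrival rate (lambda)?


lambda = L / W = 5.2 / 0.83 = 6.27 per hour

6.27 per hour


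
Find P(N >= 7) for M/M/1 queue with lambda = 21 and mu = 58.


P(N >= 7) = rho^7 = (21/58)^7 = 0.0008

0.0008


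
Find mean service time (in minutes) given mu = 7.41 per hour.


Mean service time = 60/mu = 60/7.41 = 8.1 minutes

8.1 minutes


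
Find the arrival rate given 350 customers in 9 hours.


lambda = total arrivals / time = 350 / 9 = 38.89 per hour

38.89 per hour


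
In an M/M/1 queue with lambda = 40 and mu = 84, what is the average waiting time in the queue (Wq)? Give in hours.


rho = 40/84; Wq = rho/(mu - lambda) = 0.0108 hours

0.0108 hours


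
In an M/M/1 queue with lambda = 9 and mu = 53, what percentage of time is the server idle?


Idle fraction = (1 - rho) * 100 = (1 - 9/53) * 100 = 83.0%

83.0%


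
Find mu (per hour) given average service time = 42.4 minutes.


mu = 60 / avg_service_time = 60 / 42.4 = 1.42 per hour

1.42 per hour


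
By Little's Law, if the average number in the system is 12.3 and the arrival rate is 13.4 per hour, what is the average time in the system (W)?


W = L / lambda = 12.3 / 13.4 = 0.9179 hours

0.9179 hours


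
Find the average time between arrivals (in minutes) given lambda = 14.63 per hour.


Mean interarrival time = 60/lambda = 60/14.63 = 4.1 minutes

4.1 minutes


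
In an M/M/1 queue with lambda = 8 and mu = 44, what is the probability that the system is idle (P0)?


P0 = 1 - rho = 1 - 8/44 = 0.8182

0.8182


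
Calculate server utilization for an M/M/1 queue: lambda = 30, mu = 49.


rho = lambda/mu = 30/49 = 0.6122

0.6122


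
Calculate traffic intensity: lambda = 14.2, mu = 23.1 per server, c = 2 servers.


rho = lambda / (c * mu) = 14.2 / (2 * 23.1) = 0.3074

0.3074


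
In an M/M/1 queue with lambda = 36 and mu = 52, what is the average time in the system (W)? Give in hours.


W = 1/(mu - lambda) = 1/(52 - 36) = 0.0625 hours

0.0625 hours


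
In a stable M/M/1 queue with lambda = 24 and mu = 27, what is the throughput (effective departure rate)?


For a stable queue (lambda < mu), throughput = lambda = 24 per hour

24 per hour


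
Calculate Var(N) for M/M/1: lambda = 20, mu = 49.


rho = 20/49; Var(N) = rho/(1-rho)^2 = 1.17

1.17


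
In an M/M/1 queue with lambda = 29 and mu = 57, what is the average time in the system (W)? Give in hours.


W = 1/(mu - lambda) = 1/(57 - 29) = 0.0357 hours

0.0357 hours


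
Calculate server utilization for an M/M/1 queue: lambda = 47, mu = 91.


rho = lambda/mu = 47/91 = 0.5165

0.5165


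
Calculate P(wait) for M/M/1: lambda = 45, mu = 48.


P(wait) = rho = lambda/mu = 45/48 = 0.9375

0.9375


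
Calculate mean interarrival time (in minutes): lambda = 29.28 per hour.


Mean interarrival time = 60/lambda = 60/29.28 = 2.05 minutes

2.05 minutes


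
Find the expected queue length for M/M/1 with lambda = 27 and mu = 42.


rho = 27/42; Lq = rho^2/(1-rho) = 1.16

1.16


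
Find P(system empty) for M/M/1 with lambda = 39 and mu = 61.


P0 = 1 - rho = 1 - 39/61 = 0.3607

0.3607


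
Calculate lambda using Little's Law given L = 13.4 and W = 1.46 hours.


lambda = L / W = 13.4 / 1.46 = 9.18 per hour

9.18 per hour


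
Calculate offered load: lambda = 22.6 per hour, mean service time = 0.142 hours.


Offered load a = lambda * E[S] = 22.6 * 0.142 = 3.21 Erlangs

3.21 Erlangs


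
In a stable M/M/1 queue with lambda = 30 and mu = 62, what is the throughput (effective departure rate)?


For a stable queue (lambda < mu), throughput = lambda = 30 per hour

30 per hour


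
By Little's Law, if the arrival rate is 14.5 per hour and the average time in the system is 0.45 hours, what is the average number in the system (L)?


L = lambda * W = 14.5 * 0.45 = 6.53

6.53


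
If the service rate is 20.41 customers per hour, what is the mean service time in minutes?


Mean service time = 60/mu = 60/20.41 = 2.94 minutes

2.94 minutes


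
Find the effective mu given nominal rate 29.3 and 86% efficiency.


Effective rate = mu * efficiency = 29.3 * 0.86 = 25.2 per hour

25.2 per hour


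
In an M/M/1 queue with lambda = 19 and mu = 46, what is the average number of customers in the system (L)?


rho = 19/46; L = rho/(1-rho) = 0.7

0.7


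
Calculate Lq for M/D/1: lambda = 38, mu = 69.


M/D/1: Lq = rho^2 / (2*(1-rho)) where rho = 38/69; Lq = 0.34

0.34


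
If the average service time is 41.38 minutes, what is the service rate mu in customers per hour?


mu = 60 / avg_service_time = 60 / 41.38 = 1.45 per hour

1.45 per hour


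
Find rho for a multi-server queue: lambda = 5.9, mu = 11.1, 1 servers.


rho = lambda / (c * mu) = 5.9 / (1 * 11.1) = 0.5315

0.5315


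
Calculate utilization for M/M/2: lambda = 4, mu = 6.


rho = lambda/(c*mu) = 4/(2*6) = 0.3333

0.3333


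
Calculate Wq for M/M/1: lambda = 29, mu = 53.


rho = 29/53; Wq = rho/(mu - lambda) = 0.0228 hours

0.0228 hours


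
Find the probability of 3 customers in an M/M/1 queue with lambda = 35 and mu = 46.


rho = 35/46; P(n) = (1-rho)*rho^n = (1-35/46)*(35/46)^3 = 0.1053

0.1053


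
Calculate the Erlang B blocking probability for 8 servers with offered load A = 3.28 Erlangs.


B(N,A) = (A^N/N!) / sum(A^k/k!, k=0..N) with N=8, A=3.28 = 0.0126

0.0126


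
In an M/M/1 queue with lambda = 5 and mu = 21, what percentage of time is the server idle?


Idle fraction = (1 - rho) * 100 = (1 - 5/21) * 100 = 76.2%

76.2%


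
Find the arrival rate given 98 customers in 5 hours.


lambda = total arrivals / time = 98 / 5 = 19.6 per hour

19.6 per hour


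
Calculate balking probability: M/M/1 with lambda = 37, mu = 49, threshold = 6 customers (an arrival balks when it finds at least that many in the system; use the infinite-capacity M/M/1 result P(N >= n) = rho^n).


P(N >= 6) = rho^6 = (37/49)^6 = 0.1854

0.1854


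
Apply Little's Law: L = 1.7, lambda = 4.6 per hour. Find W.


W = L / lambda = 1.7 / 4.6 = 0.3696 hours

0.3696 hours


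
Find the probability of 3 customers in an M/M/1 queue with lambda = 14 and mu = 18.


rho = 14/18; P(n) = (1-rho)*rho^n = (1-14/18)*(14/18)^3 = 0.1046

0.1046


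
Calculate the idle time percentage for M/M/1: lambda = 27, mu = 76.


Idle fraction = (1 - rho) * 100 = (1 - 27/76) * 100 = 64.5%

64.5%


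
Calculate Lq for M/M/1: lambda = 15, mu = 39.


rho = 15/39; Lq = rho^2/(1-rho) = 0.24

0.24


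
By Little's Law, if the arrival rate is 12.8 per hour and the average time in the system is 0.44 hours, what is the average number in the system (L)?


L = lambda * W = 12.8 * 0.44 = 5.63

5.63


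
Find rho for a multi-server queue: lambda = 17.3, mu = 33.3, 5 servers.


rho = lambda / (c * mu) = 17.3 / (5 * 33.3) = 0.1039

0.1039


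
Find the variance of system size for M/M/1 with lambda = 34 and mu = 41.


rho = 34/41; Var(N) = rho/(1-rho)^2 = 28.45

28.45


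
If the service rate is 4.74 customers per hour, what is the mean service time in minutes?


Mean service time = 60/mu = 60/4.74 = 12.66 minutes

12.66 minutes


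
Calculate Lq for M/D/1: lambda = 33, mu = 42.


M/D/1: Lq = rho^2 / (2*(1-rho)) where rho = 33/42; Lq = 1.44

1.44


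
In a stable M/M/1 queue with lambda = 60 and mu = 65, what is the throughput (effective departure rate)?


For a stable queue (lambda < mu), throughput = lambda = 60 per hour

60 per hour


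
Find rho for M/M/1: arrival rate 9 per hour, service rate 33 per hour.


rho = lambda/mu = 9/33 = 0.2727

0.2727


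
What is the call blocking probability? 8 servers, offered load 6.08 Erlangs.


B(N,A) = (A^N/N!) / sum(A^k/k!, k=0..N) with N=8, A=6.08 = 0.1263

0.1263


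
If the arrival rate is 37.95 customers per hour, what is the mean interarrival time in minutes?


Mean interarrival time = 60/lambda = 60/37.95 = 1.58 minutes

1.58 minutes


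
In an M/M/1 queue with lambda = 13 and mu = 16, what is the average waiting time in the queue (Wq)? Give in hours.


rho = 13/16; Wq = rho/(mu - lambda) = 0.2708 hours

0.2708 hours


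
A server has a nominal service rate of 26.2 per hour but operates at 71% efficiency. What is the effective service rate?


Effective rate = mu * efficiency = 26.2 * 0.71 = 18.6 per hour

18.6 per hour


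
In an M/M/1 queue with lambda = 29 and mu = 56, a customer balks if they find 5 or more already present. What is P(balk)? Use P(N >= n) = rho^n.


P(N >= 5) = rho^5 = (29/56)^5 = 0.0372

0.0372


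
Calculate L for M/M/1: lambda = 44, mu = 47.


rho = 44/47; L = rho/(1-rho) = 14.67

14.67


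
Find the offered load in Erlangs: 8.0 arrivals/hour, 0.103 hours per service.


Offered load a = lambda * E[S] = 8.0 * 0.103 = 0.82 Erlangs

0.82 Erlangs


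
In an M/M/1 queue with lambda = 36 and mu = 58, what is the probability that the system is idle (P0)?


P0 = 1 - rho = 1 - 36/58 = 0.3793

0.3793


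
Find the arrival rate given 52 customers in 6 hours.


lambda = total arrivals / time = 52 / 6 = 8.67 per hour

8.67 per hour


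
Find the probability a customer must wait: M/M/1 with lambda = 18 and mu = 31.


P(wait) = rho = lambda/mu = 18/31 = 0.5806

0.5806


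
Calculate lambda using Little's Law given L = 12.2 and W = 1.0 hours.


lambda = L / W = 12.2 / 1.0 = 12.2 per hour

12.2 per hour


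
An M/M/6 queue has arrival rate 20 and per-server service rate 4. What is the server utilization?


rho = lambda/(c*mu) = 20/(6*4) = 0.8333

0.8333


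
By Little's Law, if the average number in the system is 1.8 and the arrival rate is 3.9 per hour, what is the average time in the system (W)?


W = L / lambda = 1.8 / 3.9 = 0.4615 hours

0.4615 hours


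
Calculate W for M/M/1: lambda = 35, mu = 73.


W = 1/(mu - lambda) = 1/(73 - 35) = 0.0263 hours

0.0263 hours


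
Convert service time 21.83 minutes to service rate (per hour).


mu = 60 / avg_service_time = 60 / 21.83 = 2.75 per hour

2.75 per hour


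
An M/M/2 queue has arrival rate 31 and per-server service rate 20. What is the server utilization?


rho = lambda/(c*mu) = 31/(2*20) = 0.775

0.775


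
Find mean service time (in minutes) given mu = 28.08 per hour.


Mean service time = 60/mu = 60/28.08 = 2.14 minutes

2.14 minutes


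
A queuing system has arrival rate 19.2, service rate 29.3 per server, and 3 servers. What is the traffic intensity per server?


rho = lambda / (c * mu) = 19.2 / (3 * 29.3) = 0.2184

0.2184


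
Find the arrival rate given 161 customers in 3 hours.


lambda = total arrivals / time = 161 / 3 = 53.67 per hour

53.67 per hour


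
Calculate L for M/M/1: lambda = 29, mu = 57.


rho = 29/57; L = rho/(1-rho) = 1.04

1.04


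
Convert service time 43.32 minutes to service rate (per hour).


mu = 60 / avg_service_time = 60 / 43.32 = 1.39 per hour

1.39 per hour


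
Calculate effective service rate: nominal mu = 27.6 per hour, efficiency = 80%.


Effective rate = mu * efficiency = 27.6 * 0.8 = 22.08 per hour

22.08 per hour


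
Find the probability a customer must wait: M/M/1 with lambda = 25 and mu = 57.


P(wait) = rho = lambda/mu = 25/57 = 0.4386

0.4386


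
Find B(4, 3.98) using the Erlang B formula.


B(N,A) = (A^N/N!) / sum(A^k/k!, k=0..N) with N=4, A=3.98 = 0.3087

0.3087


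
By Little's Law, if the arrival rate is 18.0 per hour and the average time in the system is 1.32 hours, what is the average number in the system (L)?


L = lambda * W = 18.0 * 1.32 = 23.76

23.76


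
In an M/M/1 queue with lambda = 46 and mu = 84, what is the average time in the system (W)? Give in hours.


W = 1/(mu - lambda) = 1/(84 - 46) = 0.0263 hours

0.0263 hours


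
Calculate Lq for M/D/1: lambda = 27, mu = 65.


M/D/1: Lq = rho^2 / (2*(1-rho)) where rho = 27/65; Lq = 0.15

0.15


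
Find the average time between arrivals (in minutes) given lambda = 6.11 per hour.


Mean interarrival time = 60/lambda = 60/6.11 = 9.82 minutes

9.82 minutes


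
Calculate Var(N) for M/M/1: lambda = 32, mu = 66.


rho = 32/66; Var(N) = rho/(1-rho)^2 = 1.83

1.83


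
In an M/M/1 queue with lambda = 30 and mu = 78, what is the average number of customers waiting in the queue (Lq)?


rho = 30/78; Lq = rho^2/(1-rho) = 0.24

0.24


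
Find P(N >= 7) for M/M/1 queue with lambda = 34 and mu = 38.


P(N >= 7) = rho^7 = (34/38)^7 = 0.4591

0.4591


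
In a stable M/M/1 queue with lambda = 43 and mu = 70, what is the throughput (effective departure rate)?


For a stable queue (lambda < mu), throughput = lambda = 43 per hour

43 per hour


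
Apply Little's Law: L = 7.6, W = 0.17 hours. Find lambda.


lambda = L / W = 7.6 / 0.17 = 44.71 per hour

44.71 per hour


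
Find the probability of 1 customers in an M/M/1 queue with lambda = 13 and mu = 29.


rho = 13/29; P(n) = (1-rho)*rho^n = (1-13/29)*(13/29)^1 = 0.2473

0.2473


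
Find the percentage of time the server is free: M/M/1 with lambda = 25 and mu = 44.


Idle fraction = (1 - rho) * 100 = (1 - 25/44) * 100 = 43.2%

43.2%


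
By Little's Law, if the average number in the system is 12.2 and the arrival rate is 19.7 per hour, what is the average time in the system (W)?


W = L / lambda = 12.2 / 19.7 = 0.6193 hours

0.6193 hours
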